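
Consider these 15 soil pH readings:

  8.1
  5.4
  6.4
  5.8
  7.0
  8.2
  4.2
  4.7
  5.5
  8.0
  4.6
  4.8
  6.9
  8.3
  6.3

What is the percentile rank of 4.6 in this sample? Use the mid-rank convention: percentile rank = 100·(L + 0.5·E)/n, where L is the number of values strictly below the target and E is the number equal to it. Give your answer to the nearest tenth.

10.0

Sorted: 4.2, 4.6, 4.7, 4.8, 5.4, 5.5, 5.8, 6.3, 6.4, 6.9, 7.0, 8.0, 8.1, 8.2, 8.3.
Count below 4.6: L = 1; count equal: E = 1; n = 15.
Percentile rank = 100·(1 + 0.5·1)/15 = 100·1.5/15 = 10.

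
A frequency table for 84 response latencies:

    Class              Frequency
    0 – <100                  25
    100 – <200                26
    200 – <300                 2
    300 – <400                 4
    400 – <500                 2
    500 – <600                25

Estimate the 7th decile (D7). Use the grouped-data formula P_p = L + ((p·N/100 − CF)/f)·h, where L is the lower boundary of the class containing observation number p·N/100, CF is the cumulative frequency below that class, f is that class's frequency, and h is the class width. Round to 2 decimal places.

490.00

N = 84; target position k = 70/100 · 84 = 58.8.
Cumulative frequencies: 25, 51, 53, 57, 59, 84.
Observation 58.8 falls in the class 400 – <500.
L = 400, CF = 57, f = 2, h = 100.
P70 = 400 + ((58.8 − 57)/2)·100 = 400 + 90 = 490.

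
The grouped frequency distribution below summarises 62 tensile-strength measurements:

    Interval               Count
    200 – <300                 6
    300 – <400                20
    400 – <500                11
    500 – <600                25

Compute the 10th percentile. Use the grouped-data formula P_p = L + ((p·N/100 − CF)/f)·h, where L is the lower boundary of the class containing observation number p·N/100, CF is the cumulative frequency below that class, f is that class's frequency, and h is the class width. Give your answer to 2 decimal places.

N = 62; target position k = 10/100 · 62 = 6.2.
Cumulative frequencies: 6, 26, 37, 62.
Observation 6.2 falls in the class 300 – <400.
L = 300, CF = 6, f = 20, h = 100.
P10 = 300 + ((6.2 − 6)/20)·100 = 300 + 1 = 301.

301.00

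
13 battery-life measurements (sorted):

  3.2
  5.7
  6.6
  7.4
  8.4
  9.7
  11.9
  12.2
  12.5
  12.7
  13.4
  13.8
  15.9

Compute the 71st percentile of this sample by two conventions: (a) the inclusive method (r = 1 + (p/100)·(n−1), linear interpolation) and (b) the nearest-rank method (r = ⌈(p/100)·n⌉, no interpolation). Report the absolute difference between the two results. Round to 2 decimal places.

0.10

n = 13.
(a) r = 9.52; between ranks 9 (12.5) and 10 (12.7): 12.604.
(b) the nearest-rank method: rank 10 → 12.7.
|12.604 − 12.7| = 0.096.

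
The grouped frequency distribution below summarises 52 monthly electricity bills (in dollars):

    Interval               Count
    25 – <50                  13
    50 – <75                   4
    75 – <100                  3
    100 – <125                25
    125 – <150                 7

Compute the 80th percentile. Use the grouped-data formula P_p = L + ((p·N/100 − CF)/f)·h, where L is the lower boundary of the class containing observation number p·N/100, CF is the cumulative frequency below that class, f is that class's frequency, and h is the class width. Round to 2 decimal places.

121.60

N = 52; target position k = 80/100 · 52 = 41.6.
Cumulative frequencies: 13, 17, 20, 45, 52.
Observation 41.6 falls in the class 100 – <125.
L = 100, CF = 20, f = 25, h = 25.
P80 = 100 + ((41.6 − 20)/25)·25 = 100 + 21.6 = 121.6.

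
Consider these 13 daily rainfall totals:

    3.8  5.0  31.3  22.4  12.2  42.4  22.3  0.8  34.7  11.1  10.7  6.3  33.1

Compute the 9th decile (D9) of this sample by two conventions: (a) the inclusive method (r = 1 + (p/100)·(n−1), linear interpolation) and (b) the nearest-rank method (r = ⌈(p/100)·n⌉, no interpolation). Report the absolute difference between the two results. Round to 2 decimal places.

0.32

Sorted: 0.8, 3.8, 5.0, 6.3, 10.7, 11.1, 12.2, 22.3, 22.4, 31.3, 33.1, 34.7, 42.4.
n = 13.
(a) r = 11.8; between ranks 11 (33.1) and 12 (34.7): 34.38.
(b) the nearest-rank method: rank 12 → 34.7.
|34.38 − 34.7| = 0.32.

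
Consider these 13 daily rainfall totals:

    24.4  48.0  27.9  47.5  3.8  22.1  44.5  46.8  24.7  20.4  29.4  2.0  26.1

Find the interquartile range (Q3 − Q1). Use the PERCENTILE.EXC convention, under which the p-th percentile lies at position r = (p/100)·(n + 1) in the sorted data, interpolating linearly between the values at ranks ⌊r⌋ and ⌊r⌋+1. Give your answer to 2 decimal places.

Sorted: 2.0, 3.8, 20.4, 22.1, 24.4, 24.7, 26.1, 27.9, 29.4, 44.5, 46.8, 47.5, 48.0.
n = 13.
P25: r = 3.5; ranks 3–4 are 20.4, 22.1; interpolating gives 21.25.
P75: r = 10.5; ranks 10–11 are 44.5, 46.8; interpolating gives 45.65.
Difference: 45.65 − 21.25 = 24.4.

24.40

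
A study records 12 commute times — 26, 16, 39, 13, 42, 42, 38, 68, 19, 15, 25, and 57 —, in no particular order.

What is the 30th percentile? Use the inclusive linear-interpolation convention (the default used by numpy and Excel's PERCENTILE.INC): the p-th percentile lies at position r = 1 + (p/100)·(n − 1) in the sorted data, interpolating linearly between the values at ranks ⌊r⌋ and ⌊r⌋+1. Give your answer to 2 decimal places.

Sorted: 13, 15, 16, 19, 25, 26, 38, 39, 42, 42, 57, 68.
n = 12.
r = 1 + (30/100)·(12 − 1) = 1 + 3.3 = 4.3.
Rank 4 is 19 and rank 5 is 25.
Interpolate: 19 + 0.3·(25 − 19) = 19 + 0.3·6 = 20.8.

20.80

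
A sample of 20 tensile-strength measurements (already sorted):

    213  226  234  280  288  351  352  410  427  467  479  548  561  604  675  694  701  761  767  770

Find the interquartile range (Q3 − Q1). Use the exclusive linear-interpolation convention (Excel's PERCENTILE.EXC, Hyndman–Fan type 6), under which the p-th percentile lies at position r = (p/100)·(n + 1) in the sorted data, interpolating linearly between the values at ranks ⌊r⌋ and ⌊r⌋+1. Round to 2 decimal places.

385.50

n = 20.
P25: r = 5.25; ranks 5–6 are 288, 351; interpolating gives 303.75.
P75: r = 15.75; ranks 15–16 are 675, 694; interpolating gives 689.25.
Difference: 689.25 − 303.75 = 385.5.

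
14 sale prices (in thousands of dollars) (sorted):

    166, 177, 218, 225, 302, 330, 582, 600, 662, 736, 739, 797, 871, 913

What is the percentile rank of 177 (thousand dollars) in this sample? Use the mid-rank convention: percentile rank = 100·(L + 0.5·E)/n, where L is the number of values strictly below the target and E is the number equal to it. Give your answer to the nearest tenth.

10.7

Count below 177: L = 1; count equal: E = 1; n = 14.
Percentile rank = 100·(1 + 0.5·1)/14 = 100·1.5/14 = 10.71.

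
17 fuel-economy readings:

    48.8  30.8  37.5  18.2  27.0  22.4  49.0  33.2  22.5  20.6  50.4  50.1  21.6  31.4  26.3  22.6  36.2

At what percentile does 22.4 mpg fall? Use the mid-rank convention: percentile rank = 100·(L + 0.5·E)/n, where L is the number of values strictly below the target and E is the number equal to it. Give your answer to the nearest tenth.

20.6

Sorted: 18.2, 20.6, 21.6, 22.4, 22.5, 22.6, 26.3, 27.0, 30.8, 31.4, 33.2, 36.2, 37.5, 48.8, 49.0, 50.1, 50.4.
Count below 22.4: L = 3; count equal: E = 1; n = 17.
Percentile rank = 100·(3 + 0.5·1)/17 = 100·3.5/17 = 20.59.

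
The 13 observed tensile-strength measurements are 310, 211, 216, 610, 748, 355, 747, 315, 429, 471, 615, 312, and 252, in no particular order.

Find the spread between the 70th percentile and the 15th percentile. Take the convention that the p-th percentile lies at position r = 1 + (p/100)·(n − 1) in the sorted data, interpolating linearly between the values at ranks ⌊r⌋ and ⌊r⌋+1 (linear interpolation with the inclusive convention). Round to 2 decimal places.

281.80

Sorted: 211, 216, 252, 310, 312, 315, 355, 429, 471, 610, 615, 747, 748.
n = 13.
P15: r = 2.8; ranks 2–3 are 216, 252; interpolating gives 244.8.
P70: r = 9.4; ranks 9–10 are 471, 610; interpolating gives 526.6.
Difference: 526.6 − 244.8 = 281.8.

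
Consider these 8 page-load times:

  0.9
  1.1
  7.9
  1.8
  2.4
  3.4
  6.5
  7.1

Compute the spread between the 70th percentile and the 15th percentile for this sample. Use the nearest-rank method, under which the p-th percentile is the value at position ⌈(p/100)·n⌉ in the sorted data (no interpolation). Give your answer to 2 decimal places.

Sorted: 0.9, 1.1, 1.8, 2.4, 3.4, 6.5, 7.1, 7.9.
n = 8.
P15: rank ⌈15/100·8⌉ = 2 → 1.1.
P70: rank ⌈70/100·8⌉ = 6 → 6.5.
Difference: 6.5 − 1.1 = 5.4.

5.40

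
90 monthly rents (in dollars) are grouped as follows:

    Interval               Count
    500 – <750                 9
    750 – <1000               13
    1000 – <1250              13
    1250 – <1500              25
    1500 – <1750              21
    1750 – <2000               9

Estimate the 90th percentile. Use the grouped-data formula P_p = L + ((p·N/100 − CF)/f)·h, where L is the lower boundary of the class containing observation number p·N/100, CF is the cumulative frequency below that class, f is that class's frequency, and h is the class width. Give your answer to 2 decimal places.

N = 90; target position k = 90/100 · 90 = 81.
Cumulative frequencies: 9, 22, 35, 60, 81, 90.
Observation 81 falls in the class 1500 – <1750.
L = 1500, CF = 60, f = 21, h = 250.
P90 = 1500 + ((81 − 60)/21)·250 = 1500 + 250 = 1750.

1750.00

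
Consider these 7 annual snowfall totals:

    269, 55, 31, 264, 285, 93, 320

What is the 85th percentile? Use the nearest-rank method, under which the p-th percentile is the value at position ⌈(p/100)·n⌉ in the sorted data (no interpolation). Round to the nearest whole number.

285

Sorted: 31, 55, 93, 264, 269, 285, 320.
n = 7.
Position = ⌈85/100 · 7⌉ = ⌈5.95⌉ = 6.
The value at rank 6 is 285.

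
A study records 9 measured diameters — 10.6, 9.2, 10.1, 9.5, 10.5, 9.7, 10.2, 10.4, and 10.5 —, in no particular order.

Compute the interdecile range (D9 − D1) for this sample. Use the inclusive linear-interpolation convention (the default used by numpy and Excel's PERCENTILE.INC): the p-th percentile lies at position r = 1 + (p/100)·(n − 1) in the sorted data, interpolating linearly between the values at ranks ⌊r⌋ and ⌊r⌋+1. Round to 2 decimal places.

1.08

Sorted: 9.2, 9.5, 9.7, 10.1, 10.2, 10.4, 10.5, 10.5, 10.6.
n = 9.
P10: r = 1.8; ranks 1–2 are 9.2, 9.5; interpolating gives 9.44.
P90: r = 8.2; ranks 8–9 are 10.5, 10.6; interpolating gives 10.52.
Difference: 10.52 − 9.44 = 1.08.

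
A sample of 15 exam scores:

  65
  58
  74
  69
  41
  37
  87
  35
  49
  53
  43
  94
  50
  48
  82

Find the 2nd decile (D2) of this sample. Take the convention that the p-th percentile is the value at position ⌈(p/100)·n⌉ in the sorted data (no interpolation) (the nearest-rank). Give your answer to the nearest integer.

41

Sorted: 35, 37, 41, 43, 48, 49, 50, 53, 58, 65, 69, 74, 82, 87, 94.
n = 15.
Position = ⌈20/100 · 15⌉ = ⌈3⌉ = 3.
The value at rank 3 is 41.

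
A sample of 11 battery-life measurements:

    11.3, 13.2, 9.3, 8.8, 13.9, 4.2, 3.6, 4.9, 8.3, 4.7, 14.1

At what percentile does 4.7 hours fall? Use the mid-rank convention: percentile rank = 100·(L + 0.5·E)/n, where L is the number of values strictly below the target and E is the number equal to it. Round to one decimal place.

Sorted: 3.6, 4.2, 4.7, 4.9, 8.3, 8.8, 9.3, 11.3, 13.2, 13.9, 14.1.
Count below 4.7: L = 2; count equal: E = 1; n = 11.
Percentile rank = 100·(2 + 0.5·1)/11 = 100·2.5/11 = 22.73.

22.7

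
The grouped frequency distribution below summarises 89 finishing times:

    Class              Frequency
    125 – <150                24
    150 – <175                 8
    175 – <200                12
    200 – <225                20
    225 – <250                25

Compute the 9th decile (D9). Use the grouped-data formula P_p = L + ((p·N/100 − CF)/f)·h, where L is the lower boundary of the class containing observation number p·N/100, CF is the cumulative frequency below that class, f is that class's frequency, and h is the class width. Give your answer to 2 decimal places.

241.10

N = 89; target position k = 90/100 · 89 = 80.1.
Cumulative frequencies: 24, 32, 44, 64, 89.
Observation 80.1 falls in the class 225 – <250.
L = 225, CF = 64, f = 25, h = 25.
P90 = 225 + ((80.1 − 64)/25)·25 = 225 + 16.1 = 241.1.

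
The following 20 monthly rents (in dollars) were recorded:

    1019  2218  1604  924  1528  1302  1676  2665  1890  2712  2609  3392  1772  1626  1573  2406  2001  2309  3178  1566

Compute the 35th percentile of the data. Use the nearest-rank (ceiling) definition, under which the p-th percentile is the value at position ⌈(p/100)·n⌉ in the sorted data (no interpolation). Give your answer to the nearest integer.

Sorted: 924, 1019, 1302, 1528, 1566, 1573, 1604, 1626, 1676, 1772, 1890, 2001, 2218, 2309, 2406, 2609, 2665, 2712, 3178, 3392.
n = 20.
Position = ⌈35/100 · 20⌉ = ⌈7⌉ = 7.
The value at rank 7 is 1604.

1604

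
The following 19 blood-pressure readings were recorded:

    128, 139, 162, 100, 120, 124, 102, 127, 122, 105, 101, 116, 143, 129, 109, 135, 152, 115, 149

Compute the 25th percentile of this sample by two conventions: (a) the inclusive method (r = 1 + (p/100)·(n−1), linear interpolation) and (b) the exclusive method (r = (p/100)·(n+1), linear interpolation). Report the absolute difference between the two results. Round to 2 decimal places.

Sorted: 100, 101, 102, 105, 109, 115, 116, 120, 122, 124, 127, 128, 129, 135, 139, 143, 149, 152, 162.
n = 19.
(a) r = 5.5; between ranks 5 (109) and 6 (115): 112.
(b) r = 5 → value at rank 5 = 109.
|112 − 109| = 3.

3.00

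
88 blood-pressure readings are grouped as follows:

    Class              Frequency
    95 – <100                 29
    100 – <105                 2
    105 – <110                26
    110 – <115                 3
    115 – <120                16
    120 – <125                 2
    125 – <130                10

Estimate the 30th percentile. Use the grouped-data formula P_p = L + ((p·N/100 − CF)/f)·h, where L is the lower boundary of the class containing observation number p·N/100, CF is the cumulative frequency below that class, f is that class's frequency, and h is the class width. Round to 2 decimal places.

N = 88; target position k = 30/100 · 88 = 26.4.
Cumulative frequencies: 29, 31, 57, 60, 76, 78, 88.
Observation 26.4 falls in the class 95 – <100.
L = 95, CF = 0, f = 29, h = 5.
P30 = 95 + ((26.4 − 0)/29)·5 = 95 + 4.55172 = 99.5517.

99.55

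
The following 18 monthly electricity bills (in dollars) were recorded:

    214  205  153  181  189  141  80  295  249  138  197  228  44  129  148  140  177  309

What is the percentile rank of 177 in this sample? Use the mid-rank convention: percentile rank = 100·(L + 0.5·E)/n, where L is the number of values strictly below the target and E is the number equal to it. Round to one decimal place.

47.2

Sorted: 44, 80, 129, 138, 140, 141, 148, 153, 177, 181, 189, 197, 205, 214, 228, 249, 295, 309.
Count below 177: L = 8; count equal: E = 1; n = 18.
Percentile rank = 100·(8 + 0.5·1)/18 = 100·8.5/18 = 47.22.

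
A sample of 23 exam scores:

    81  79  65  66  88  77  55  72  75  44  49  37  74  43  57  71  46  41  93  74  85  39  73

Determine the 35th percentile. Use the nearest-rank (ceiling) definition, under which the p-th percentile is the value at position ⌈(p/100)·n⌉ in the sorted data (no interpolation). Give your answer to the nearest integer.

57

Sorted: 37, 39, 41, 43, 44, 46, 49, 55, 57, 65, 66, 71, 72, 73, 74, 74, 75, 77, 79, 81, 85, 88, 93.
n = 23.
Position = ⌈35/100 · 23⌉ = ⌈8.05⌉ = 9.
The value at rank 9 is 57.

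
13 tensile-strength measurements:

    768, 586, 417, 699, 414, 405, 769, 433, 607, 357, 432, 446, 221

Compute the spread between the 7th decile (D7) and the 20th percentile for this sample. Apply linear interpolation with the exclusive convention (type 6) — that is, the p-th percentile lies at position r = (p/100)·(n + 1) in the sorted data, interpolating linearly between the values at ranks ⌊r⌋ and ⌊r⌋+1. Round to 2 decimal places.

Sorted: 221, 357, 405, 414, 417, 432, 433, 446, 586, 607, 699, 768, 769.
n = 13.
P20: r = 2.8; ranks 2–3 are 357, 405; interpolating gives 395.4.
P70: r = 9.8; ranks 9–10 are 586, 607; interpolating gives 602.8.
Difference: 602.8 − 395.4 = 207.4.

207.40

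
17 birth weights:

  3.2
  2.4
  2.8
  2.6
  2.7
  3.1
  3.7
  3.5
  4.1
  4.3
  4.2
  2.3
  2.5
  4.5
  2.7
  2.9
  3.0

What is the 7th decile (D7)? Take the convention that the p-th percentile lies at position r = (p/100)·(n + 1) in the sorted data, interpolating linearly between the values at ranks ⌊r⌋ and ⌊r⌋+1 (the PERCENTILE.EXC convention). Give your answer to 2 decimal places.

Sorted: 2.3, 2.4, 2.5, 2.6, 2.7, 2.7, 2.8, 2.9, 3.0, 3.1, 3.2, 3.5, 3.7, 4.1, 4.2, 4.3, 4.5.
n = 17.
r = (70/100)·(17 + 1) = 12.6.
Rank 12 is 3.5 and rank 13 is 3.7.
Interpolate: 3.5 + 0.6·(3.7 − 3.5) = 3.5 + 0.6·0.2 = 3.62.

3.62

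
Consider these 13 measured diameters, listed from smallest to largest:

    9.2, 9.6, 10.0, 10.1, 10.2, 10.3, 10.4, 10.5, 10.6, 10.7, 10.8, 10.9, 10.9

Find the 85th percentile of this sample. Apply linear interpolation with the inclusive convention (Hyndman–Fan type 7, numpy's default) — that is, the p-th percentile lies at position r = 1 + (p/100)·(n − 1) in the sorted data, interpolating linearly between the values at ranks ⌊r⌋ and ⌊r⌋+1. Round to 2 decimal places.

10.82

n = 13.
r = 1 + (85/100)·(13 − 1) = 1 + 10.2 = 11.2.
Rank 11 is 10.8 and rank 12 is 10.9.
Interpolate: 10.8 + 0.2·(10.9 − 10.8) = 10.8 + 0.2·0.1 = 10.82.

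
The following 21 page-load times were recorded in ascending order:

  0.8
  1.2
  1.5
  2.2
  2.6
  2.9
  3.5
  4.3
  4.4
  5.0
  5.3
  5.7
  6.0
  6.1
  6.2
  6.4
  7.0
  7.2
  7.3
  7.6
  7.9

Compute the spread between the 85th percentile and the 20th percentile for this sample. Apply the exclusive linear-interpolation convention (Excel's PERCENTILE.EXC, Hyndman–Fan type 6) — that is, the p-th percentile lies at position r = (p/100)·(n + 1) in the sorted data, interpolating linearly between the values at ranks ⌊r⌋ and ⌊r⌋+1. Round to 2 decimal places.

n = 21.
P20: r = 4.4; ranks 4–5 are 2.2, 2.6; interpolating gives 2.36.
P85: r = 18.7; ranks 18–19 are 7.2, 7.3; interpolating gives 7.27.
Difference: 7.27 − 2.36 = 4.91.

4.91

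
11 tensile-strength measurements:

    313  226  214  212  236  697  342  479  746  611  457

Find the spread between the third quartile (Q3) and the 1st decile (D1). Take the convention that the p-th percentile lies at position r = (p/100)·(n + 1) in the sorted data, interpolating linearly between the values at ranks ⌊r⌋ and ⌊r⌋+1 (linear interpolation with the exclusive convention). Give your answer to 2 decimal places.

398.60

Sorted: 212, 214, 226, 236, 313, 342, 457, 479, 611, 697, 746.
n = 11.
P10: r = 1.2; ranks 1–2 are 212, 214; interpolating gives 212.4.
P75: r = 9 (integer) → 611.
Difference: 611 − 212.4 = 398.6.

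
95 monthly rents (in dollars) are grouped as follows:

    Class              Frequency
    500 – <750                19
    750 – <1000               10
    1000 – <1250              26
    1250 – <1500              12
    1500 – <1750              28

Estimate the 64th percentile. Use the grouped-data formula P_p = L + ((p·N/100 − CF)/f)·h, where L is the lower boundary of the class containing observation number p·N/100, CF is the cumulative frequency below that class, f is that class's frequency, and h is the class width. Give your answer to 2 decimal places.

N = 95; target position k = 64/100 · 95 = 60.8.
Cumulative frequencies: 19, 29, 55, 67, 95.
Observation 60.8 falls in the class 1250 – <1500.
L = 1250, CF = 55, f = 12, h = 250.
P64 = 1250 + ((60.8 − 55)/12)·250 = 1250 + 120.833 = 1370.83.

1370.83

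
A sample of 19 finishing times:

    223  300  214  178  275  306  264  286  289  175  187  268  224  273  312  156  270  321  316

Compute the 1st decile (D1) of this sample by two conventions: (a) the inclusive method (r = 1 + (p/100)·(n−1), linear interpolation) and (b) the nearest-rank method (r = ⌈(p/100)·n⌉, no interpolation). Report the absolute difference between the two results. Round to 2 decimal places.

Sorted: 156, 175, 178, 187, 214, 223, 224, 264, 268, 270, 273, 275, 286, 289, 300, 306, 312, 316, 321.
n = 19.
(a) r = 2.8; between ranks 2 (175) and 3 (178): 177.4.
(b) the nearest-rank method: rank 2 → 175.
|177.4 − 175| = 2.4.

2.40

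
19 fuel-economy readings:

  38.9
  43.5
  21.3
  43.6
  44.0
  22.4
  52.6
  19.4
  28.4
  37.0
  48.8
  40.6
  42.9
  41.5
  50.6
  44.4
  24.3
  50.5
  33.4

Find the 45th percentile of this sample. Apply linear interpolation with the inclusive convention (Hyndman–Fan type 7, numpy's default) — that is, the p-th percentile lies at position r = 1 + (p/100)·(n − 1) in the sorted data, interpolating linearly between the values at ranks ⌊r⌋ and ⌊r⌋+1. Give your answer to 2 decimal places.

40.69

Sorted: 19.4, 21.3, 22.4, 24.3, 28.4, 33.4, 37.0, 38.9, 40.6, 41.5, 42.9, 43.5, 43.6, 44.0, 44.4, 48.8, 50.5, 50.6, 52.6.
n = 19.
r = 1 + (45/100)·(19 − 1) = 1 + 8.1 = 9.1.
Rank 9 is 40.6 and rank 10 is 41.5.
Interpolate: 40.6 + 0.1·(41.5 − 40.6) = 40.6 + 0.1·0.9 = 40.69.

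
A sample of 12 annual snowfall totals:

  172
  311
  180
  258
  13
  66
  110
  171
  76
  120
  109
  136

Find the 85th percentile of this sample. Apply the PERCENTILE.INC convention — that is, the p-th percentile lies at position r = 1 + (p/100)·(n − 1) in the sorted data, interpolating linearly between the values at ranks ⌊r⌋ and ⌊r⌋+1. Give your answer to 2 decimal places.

207.30

Sorted: 13, 66, 76, 109, 110, 120, 136, 171, 172, 180, 258, 311.
n = 12.
r = 1 + (85/100)·(12 − 1) = 1 + 9.35 = 10.35.
Rank 10 is 180 and rank 11 is 258.
Interpolate: 180 + 0.35·(258 − 180) = 180 + 0.35·78 = 207.3.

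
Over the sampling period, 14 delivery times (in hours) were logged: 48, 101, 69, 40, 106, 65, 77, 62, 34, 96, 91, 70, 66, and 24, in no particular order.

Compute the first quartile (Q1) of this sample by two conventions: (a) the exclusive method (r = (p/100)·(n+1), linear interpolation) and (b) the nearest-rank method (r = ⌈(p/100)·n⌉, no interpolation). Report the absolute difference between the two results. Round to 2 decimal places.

Sorted: 24, 34, 40, 48, 62, 65, 66, 69, 70, 77, 91, 96, 101, 106.
n = 14.
(a) r = 3.75; between ranks 3 (40) and 4 (48): 46.
(b) the nearest-rank method: rank 4 → 48.
|46 − 48| = 2.

2.00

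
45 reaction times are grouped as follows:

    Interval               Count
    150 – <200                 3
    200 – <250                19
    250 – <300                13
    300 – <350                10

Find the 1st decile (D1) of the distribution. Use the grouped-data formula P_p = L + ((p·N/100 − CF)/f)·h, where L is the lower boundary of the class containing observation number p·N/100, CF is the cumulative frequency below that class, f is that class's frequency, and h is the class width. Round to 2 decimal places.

N = 45; target position k = 10/100 · 45 = 4.5.
Cumulative frequencies: 3, 22, 35, 45.
Observation 4.5 falls in the class 200 – <250.
L = 200, CF = 3, f = 19, h = 50.
P10 = 200 + ((4.5 − 3)/19)·50 = 200 + 3.94737 = 203.947.

203.95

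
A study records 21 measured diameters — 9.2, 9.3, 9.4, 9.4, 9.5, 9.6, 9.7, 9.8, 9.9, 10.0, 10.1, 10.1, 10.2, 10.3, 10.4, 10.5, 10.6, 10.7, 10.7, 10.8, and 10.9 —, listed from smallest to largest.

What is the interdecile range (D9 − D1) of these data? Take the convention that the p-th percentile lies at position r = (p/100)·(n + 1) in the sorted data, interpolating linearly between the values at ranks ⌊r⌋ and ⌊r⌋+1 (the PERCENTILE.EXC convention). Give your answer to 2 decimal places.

1.46

n = 21.
P10: r = 2.2; ranks 2–3 are 9.3, 9.4; interpolating gives 9.32.
P90: r = 19.8; ranks 19–20 are 10.7, 10.8; interpolating gives 10.78.
Difference: 10.78 − 9.32 = 1.46.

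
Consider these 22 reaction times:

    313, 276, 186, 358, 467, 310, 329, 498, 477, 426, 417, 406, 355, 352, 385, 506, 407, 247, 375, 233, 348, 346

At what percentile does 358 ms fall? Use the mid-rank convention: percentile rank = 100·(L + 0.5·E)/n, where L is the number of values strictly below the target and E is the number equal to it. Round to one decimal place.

Sorted: 186, 233, 247, 276, 310, 313, 329, 346, 348, 352, 355, 358, 375, 385, 406, 407, 417, 426, 467, 477, 498, 506.
Count below 358: L = 11; count equal: E = 1; n = 22.
Percentile rank = 100·(11 + 0.5·1)/22 = 100·11.5/22 = 52.27.

52.3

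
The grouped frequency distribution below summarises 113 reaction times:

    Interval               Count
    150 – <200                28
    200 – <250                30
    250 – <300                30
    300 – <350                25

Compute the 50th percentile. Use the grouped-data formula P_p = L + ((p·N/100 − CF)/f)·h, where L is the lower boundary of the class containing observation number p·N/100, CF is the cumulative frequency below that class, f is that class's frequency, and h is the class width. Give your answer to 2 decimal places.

N = 113; target position k = 50/100 · 113 = 56.5.
Cumulative frequencies: 28, 58, 88, 113.
Observation 56.5 falls in the class 200 – <250.
L = 200, CF = 28, f = 30, h = 50.
P50 = 200 + ((56.5 − 28)/30)·50 = 200 + 47.5 = 247.5.

247.50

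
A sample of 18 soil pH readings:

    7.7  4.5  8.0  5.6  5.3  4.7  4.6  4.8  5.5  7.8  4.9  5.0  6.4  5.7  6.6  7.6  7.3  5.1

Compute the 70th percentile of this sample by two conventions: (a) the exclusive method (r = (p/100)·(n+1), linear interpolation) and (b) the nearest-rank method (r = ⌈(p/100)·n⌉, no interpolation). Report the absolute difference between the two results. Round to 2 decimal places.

0.21

Sorted: 4.5, 4.6, 4.7, 4.8, 4.9, 5.0, 5.1, 5.3, 5.5, 5.6, 5.7, 6.4, 6.6, 7.3, 7.6, 7.7, 7.8, 8.0.
n = 18.
(a) r = 13.3; between ranks 13 (6.6) and 14 (7.3): 6.81.
(b) the nearest-rank method: rank 13 → 6.6.
|6.81 − 6.6| = 0.21.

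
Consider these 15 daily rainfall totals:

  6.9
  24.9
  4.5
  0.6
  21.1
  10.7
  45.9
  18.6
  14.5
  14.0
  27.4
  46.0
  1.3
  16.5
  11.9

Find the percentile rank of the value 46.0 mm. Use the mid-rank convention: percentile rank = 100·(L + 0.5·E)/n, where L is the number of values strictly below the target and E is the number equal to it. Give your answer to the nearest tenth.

Sorted: 0.6, 1.3, 4.5, 6.9, 10.7, 11.9, 14.0, 14.5, 16.5, 18.6, 21.1, 24.9, 27.4, 45.9, 46.0.
Count below 46.0: L = 14; count equal: E = 1; n = 15.
Percentile rank = 100·(14 + 0.5·1)/15 = 100·14.5/15 = 96.67.

96.7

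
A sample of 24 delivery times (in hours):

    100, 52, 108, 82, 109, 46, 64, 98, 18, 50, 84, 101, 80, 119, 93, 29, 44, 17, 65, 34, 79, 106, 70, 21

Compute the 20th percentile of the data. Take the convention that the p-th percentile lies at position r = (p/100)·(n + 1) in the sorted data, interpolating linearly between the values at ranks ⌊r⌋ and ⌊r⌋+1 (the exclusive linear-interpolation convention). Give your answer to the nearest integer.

Sorted: 17, 18, 21, 29, 34, 44, 46, 50, 52, 64, 65, 70, 79, 80, 82, 84, 93, 98, 100, 101, 106, 108, 109, 119.
n = 24.
r = (20/100)·(24 + 1) = 5.
r is an integer, so P20 is the value at rank 5: 34.

34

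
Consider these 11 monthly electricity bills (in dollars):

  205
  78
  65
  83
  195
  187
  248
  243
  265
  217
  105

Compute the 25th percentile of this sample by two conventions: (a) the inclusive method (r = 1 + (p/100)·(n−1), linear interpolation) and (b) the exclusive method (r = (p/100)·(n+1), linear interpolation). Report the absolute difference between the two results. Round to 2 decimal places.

11.00

Sorted: 65, 78, 83, 105, 187, 195, 205, 217, 243, 248, 265.
n = 11.
(a) r = 3.5; between ranks 3 (83) and 4 (105): 94.
(b) r = 3 → value at rank 3 = 83.
|94 − 83| = 11.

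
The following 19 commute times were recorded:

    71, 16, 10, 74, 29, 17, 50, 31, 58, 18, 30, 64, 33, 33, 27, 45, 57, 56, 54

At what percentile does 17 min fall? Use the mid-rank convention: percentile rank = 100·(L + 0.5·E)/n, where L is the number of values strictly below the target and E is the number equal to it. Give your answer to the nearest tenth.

Sorted: 10, 16, 17, 18, 27, 29, 30, 31, 33, 33, 45, 50, 54, 56, 57, 58, 64, 71, 74.
Count below 17: L = 2; count equal: E = 1; n = 19.
Percentile rank = 100·(2 + 0.5·1)/19 = 100·2.5/19 = 13.16.

13.2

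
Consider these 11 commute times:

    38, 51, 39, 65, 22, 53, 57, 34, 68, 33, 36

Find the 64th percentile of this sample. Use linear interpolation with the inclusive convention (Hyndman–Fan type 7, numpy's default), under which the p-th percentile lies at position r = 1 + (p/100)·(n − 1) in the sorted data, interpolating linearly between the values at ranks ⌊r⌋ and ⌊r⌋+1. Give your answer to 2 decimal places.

Sorted: 22, 33, 34, 36, 38, 39, 51, 53, 57, 65, 68.
n = 11.
r = 1 + (64/100)·(11 − 1) = 1 + 6.4 = 7.4.
Rank 7 is 51 and rank 8 is 53.
Interpolate: 51 + 0.4·(53 − 51) = 51 + 0.4·2 = 51.8.

51.80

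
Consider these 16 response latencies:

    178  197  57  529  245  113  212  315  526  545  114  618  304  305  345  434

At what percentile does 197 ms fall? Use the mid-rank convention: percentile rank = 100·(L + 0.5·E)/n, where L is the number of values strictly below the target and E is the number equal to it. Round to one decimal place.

28.1

Sorted: 57, 113, 114, 178, 197, 212, 245, 304, 305, 315, 345, 434, 526, 529, 545, 618.
Count below 197: L = 4; count equal: E = 1; n = 16.
Percentile rank = 100·(4 + 0.5·1)/16 = 100·4.5/16 = 28.12.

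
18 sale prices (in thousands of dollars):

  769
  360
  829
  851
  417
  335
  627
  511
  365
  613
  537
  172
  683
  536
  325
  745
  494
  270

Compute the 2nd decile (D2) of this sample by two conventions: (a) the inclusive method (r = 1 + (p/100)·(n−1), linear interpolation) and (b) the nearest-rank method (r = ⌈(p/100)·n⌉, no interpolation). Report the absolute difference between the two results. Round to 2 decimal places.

Sorted: 172, 270, 325, 335, 360, 365, 417, 494, 511, 536, 537, 613, 627, 683, 745, 769, 829, 851.
n = 18.
(a) r = 4.4; between ranks 4 (335) and 5 (360): 345.
(b) the nearest-rank method: rank 4 → 335.
|345 − 335| = 10.

10.00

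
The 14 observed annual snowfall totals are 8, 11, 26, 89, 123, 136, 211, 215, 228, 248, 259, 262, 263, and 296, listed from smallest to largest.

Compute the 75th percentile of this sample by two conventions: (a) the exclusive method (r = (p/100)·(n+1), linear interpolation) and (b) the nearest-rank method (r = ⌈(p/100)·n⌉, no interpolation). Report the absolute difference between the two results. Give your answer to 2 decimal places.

n = 14.
(a) r = 11.25; between ranks 11 (259) and 12 (262): 259.75.
(b) the nearest-rank method: rank 11 → 259.
|259.75 − 259| = 0.75.

0.75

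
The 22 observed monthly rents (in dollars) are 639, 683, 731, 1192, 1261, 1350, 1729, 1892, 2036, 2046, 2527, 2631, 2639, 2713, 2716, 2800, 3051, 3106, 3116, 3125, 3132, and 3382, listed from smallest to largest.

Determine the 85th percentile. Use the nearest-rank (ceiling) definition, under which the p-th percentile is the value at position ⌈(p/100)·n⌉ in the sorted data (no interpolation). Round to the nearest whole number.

n = 22.
Position = ⌈85/100 · 22⌉ = ⌈18.7⌉ = 19.
The value at rank 19 is 3116.

3116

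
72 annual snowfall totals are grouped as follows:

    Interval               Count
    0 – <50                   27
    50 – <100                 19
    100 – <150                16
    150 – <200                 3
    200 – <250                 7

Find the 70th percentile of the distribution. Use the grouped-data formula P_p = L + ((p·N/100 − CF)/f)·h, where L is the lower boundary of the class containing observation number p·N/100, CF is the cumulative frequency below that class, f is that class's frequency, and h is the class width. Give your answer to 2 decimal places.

N = 72; target position k = 70/100 · 72 = 50.4.
Cumulative frequencies: 27, 46, 62, 65, 72.
Observation 50.4 falls in the class 100 – <150.
L = 100, CF = 46, f = 16, h = 50.
P70 = 100 + ((50.4 − 46)/16)·50 = 100 + 13.75 = 113.75.

113.75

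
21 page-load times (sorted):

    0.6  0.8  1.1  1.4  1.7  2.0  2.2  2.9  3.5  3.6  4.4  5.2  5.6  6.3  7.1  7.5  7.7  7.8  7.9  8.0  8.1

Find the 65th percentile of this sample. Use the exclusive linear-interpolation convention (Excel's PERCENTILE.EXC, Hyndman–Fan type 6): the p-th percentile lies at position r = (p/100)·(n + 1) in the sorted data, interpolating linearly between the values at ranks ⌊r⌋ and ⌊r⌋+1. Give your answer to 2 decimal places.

6.54

n = 21.
r = (65/100)·(21 + 1) = 14.3.
Rank 14 is 6.3 and rank 15 is 7.1.
Interpolate: 6.3 + 0.3·(7.1 − 6.3) = 6.3 + 0.3·0.8 = 6.54.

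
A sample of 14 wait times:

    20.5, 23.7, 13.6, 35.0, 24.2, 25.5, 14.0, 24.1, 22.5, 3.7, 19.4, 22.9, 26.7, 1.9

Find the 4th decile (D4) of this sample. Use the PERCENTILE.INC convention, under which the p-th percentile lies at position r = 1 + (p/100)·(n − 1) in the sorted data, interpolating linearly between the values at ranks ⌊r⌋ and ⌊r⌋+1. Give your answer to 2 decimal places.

Sorted: 1.9, 3.7, 13.6, 14.0, 19.4, 20.5, 22.5, 22.9, 23.7, 24.1, 24.2, 25.5, 26.7, 35.0.
n = 14.
r = 1 + (40/100)·(14 − 1) = 1 + 5.2 = 6.2.
Rank 6 is 20.5 and rank 7 is 22.5.
Interpolate: 20.5 + 0.2·(22.5 − 20.5) = 20.5 + 0.2·2 = 20.9.

20.90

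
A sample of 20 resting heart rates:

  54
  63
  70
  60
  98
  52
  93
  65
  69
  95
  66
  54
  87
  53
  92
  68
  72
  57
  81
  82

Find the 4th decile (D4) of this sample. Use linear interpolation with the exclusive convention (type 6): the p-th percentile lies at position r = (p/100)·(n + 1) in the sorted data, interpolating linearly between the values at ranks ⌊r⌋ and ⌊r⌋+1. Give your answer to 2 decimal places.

65.40

Sorted: 52, 53, 54, 54, 57, 60, 63, 65, 66, 68, 69, 70, 72, 81, 82, 87, 92, 93, 95, 98.
n = 20.
r = (40/100)·(20 + 1) = 8.4.
Rank 8 is 65 and rank 9 is 66.
Interpolate: 65 + 0.4·(66 − 65) = 65 + 0.4·1 = 65.4.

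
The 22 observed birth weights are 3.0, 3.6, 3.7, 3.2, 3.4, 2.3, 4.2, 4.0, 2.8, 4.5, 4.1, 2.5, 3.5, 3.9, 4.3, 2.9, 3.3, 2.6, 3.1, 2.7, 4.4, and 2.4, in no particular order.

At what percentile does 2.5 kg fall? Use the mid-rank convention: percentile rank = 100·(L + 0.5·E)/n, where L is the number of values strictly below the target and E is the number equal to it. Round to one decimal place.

11.4

Sorted: 2.3, 2.4, 2.5, 2.6, 2.7, 2.8, 2.9, 3.0, 3.1, 3.2, 3.3, 3.4, 3.5, 3.6, 3.7, 3.9, 4.0, 4.1, 4.2, 4.3, 4.4, 4.5.
Count below 2.5: L = 2; count equal: E = 1; n = 22.
Percentile rank = 100·(2 + 0.5·1)/22 = 100·2.5/22 = 11.36.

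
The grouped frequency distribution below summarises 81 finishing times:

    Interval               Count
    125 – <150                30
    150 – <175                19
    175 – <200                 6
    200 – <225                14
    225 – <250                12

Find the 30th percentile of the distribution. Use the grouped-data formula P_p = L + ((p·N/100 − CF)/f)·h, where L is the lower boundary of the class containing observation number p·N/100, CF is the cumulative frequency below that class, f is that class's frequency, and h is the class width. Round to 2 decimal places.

145.25

N = 81; target position k = 30/100 · 81 = 24.3.
Cumulative frequencies: 30, 49, 55, 69, 81.
Observation 24.3 falls in the class 125 – <150.
L = 125, CF = 0, f = 30, h = 25.
P30 = 125 + ((24.3 − 0)/30)·25 = 125 + 20.25 = 145.25.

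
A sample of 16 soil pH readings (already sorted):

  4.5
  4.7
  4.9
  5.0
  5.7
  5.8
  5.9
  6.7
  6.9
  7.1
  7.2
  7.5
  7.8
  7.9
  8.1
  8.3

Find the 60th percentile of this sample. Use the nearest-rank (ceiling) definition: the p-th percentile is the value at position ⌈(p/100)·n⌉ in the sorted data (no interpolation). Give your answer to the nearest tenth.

7.1

n = 16.
Position = ⌈60/100 · 16⌉ = ⌈9.6⌉ = 10.
The value at rank 10 is 7.1.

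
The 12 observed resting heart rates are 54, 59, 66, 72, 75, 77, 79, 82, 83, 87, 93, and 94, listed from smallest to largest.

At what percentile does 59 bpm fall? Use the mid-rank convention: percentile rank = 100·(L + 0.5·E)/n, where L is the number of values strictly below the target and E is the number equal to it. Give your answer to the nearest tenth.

12.5

Count below 59: L = 1; count equal: E = 1; n = 12.
Percentile rank = 100·(1 + 0.5·1)/12 = 100·1.5/12 = 12.5.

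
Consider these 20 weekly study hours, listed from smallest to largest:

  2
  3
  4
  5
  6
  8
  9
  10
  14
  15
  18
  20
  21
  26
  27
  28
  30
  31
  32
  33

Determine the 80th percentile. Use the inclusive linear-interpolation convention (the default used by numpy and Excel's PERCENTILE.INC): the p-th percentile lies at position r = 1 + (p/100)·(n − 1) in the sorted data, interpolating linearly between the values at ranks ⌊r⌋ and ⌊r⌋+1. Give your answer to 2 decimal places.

n = 20.
r = 1 + (80/100)·(20 − 1) = 1 + 15.2 = 16.2.
Rank 16 is 28 and rank 17 is 30.
Interpolate: 28 + 0.2·(30 − 28) = 28 + 0.2·2 = 28.4.

28.40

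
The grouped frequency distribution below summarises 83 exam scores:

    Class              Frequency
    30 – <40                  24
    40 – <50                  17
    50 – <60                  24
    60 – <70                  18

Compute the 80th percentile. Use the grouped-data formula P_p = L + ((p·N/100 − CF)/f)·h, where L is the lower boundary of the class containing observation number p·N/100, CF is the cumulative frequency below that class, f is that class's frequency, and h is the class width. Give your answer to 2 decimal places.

N = 83; target position k = 80/100 · 83 = 66.4.
Cumulative frequencies: 24, 41, 65, 83.
Observation 66.4 falls in the class 60 – <70.
L = 60, CF = 65, f = 18, h = 10.
P80 = 60 + ((66.4 − 65)/18)·10 = 60 + 0.777778 = 60.7778.

60.78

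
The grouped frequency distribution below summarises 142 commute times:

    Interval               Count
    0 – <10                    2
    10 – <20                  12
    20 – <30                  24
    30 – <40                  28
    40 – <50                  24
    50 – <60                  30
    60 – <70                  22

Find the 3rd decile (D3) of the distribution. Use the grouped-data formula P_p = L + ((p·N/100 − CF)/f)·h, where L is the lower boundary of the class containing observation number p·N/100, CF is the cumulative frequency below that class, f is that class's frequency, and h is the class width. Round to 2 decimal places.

31.64

N = 142; target position k = 30/100 · 142 = 42.6.
Cumulative frequencies: 2, 14, 38, 66, 90, 120, 142.
Observation 42.6 falls in the class 30 – <40.
L = 30, CF = 38, f = 28, h = 10.
P30 = 30 + ((42.6 − 38)/28)·10 = 30 + 1.64286 = 31.6429.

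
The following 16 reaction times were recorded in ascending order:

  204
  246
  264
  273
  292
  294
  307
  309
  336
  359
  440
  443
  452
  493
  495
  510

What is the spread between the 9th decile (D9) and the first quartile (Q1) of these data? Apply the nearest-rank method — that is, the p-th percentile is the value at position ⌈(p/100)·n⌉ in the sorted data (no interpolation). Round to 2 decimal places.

222.00

n = 16.
P25: rank ⌈25/100·16⌉ = 4 → 273.
P90: rank ⌈90/100·16⌉ = 15 → 495.
Difference: 495 − 273 = 222.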